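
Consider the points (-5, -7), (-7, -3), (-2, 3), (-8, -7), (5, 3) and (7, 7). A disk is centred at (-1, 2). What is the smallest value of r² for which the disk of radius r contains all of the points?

130

The required radius is the distance from (-1, 2) to the farthest point.
Squared distances: 97, 61, 2, 130, 37, 89.
Maximum is 130, attained at (-8, -7).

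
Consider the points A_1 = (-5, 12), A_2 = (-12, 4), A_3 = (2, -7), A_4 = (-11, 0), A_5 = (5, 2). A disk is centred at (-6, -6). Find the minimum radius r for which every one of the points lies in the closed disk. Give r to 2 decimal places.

The required radius is the distance from (-6, -6) to the farthest point.
Squared distances: 325, 136, 65, 61, 185.
Maximum is 325, attained at A_1.
r = √325 ≈ 18.03.

18.03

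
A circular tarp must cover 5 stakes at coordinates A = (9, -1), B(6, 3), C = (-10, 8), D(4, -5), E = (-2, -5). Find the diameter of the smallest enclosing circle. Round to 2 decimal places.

The farthest pair is A–C with squared distance 442. The circle on this segment as diameter has centre (-0.5, 3.5) and r² = 442/4 = 110.5.
Check B: distance² to centre = 42.5 ≤ 110.5, so it lies inside.
All remaining points lie in this disk, and no smaller disk contains both endpoints, so this is the minimum enclosing circle.
Diameter = 2r = 2√(110.5) ≈ 21.02.

21.02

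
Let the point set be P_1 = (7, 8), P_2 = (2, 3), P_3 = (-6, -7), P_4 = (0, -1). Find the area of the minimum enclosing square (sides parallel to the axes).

225

The bounding box has width 13 and height 15.
An axis-aligned square enclosing the set must have side ≥ max(width, height).
So the minimum side is max(13, 15) = 15.
Area = 15² = 225.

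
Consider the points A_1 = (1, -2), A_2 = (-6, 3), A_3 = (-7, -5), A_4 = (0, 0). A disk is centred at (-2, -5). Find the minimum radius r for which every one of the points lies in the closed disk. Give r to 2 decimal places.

The required radius is the distance from (-2, -5) to the farthest point.
Squared distances: 18, 80, 25, 29.
Maximum is 80, attained at A_2.
r = √80 ≈ 8.94.

8.94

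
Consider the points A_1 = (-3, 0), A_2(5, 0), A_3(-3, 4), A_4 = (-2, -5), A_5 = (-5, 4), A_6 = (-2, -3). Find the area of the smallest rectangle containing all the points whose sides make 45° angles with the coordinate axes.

84

In coordinates u = x + y, v = x − y the rectangle is axis-aligned; the map (x,y)→(u,v) scales areas by 2.
u-values: -3, 5, 1, -7, -1, -5; range = 5 − (-7) = 12.
v-values: -3, 5, -7, 3, -9, 1; range = 5 − (-9) = 14.
Area = (12 × 14) / 2 = 84.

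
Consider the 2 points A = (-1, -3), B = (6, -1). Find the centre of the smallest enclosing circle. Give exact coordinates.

(2.5, -2)

The smallest circle enclosing two points has them as diameter endpoints.
Centre = midpoint = (2.5, -2); r² = |AB|²/4 = 53/4 = 13.25.
Centre = (2.5, -2).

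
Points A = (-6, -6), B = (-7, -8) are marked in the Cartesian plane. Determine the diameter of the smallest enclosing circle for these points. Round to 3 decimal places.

2.236

The smallest circle enclosing two points has them as diameter endpoints.
Centre = midpoint = (-6.5, -7); r² = |AB|²/4 = 5/4 = 1.25.
Diameter = 2r = 2√(1.25) ≈ 2.236.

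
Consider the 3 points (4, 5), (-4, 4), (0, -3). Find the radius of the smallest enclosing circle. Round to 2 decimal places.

Call the three points A, B, C in the order given.
Side lengths²: AB² = 65, AC² = 80, BC² = 65.
Since AC² = 80 < 65 + 65 = 130, the triangle is acute, so the smallest enclosing circle is the circumcircle.
Circumcentre = (1/3, 11/6), r² = 845/36.
r = √(845/36) ≈ 4.84.

4.84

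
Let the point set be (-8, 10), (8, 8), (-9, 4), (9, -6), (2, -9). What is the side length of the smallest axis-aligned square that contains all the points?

The bounding box has width 18 and height 19.
An axis-aligned square enclosing the set must have side ≥ max(width, height).
So the minimum side is max(18, 19) = 19.

19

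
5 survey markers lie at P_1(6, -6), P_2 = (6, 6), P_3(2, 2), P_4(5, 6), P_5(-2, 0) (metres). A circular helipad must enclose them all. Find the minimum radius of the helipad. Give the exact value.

6.25

The minimum enclosing circle is determined by three boundary points: P_1, P_2, P_5.
Their circumcentre is (4.25, 0) with r² = 39.0625.
The farthest remaining point P_4 is at distance² 36.5625 ≤ 39.0625.
r = √(39.0625) = 6.25.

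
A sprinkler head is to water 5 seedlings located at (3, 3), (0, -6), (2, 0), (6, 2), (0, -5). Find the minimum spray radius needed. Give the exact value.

5

A smallest enclosing disk is always determined by at most three of the input points on its boundary.
The farthest pair is (0, -6)–(6, 2) with squared distance 100. The circle on this segment as diameter has centre (3, -2) and r² = 100/4 = 25.
Check (3, 3): distance² to centre = 25 ≤ 25, so it lies inside.
All remaining points lie in this disk, and no smaller disk contains both endpoints, so this is the minimum enclosing circle.
r = √25 = 5.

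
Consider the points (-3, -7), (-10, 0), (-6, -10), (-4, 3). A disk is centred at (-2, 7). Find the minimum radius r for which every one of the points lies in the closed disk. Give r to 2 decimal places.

17.46

The required radius is the distance from (-2, 7) to the farthest point.
Squared distances: 197, 113, 305, 20.
Maximum is 305, attained at (-6, -10).
r = √305 ≈ 17.46.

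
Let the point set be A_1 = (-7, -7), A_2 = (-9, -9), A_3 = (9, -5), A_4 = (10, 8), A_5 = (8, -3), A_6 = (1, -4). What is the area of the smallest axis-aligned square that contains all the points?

361

The bounding box has width 19 and height 17.
An axis-aligned square enclosing the set must have side ≥ max(width, height).
So the minimum side is max(19, 17) = 19.
Area = 19² = 361.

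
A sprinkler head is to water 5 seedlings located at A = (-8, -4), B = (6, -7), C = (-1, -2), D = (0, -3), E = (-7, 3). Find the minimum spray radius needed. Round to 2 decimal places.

A smallest enclosing disk is always determined by at most three of the input points on its boundary.
The farthest pair is B–E with squared distance 269. The circle on this segment as diameter has centre (-0.5, -2) and r² = 269/4 = 67.25.
Check A: distance² to centre = 60.25 ≤ 67.25, so it lies inside.
All remaining points lie in this disk, and no smaller disk contains both endpoints, so this is the minimum enclosing circle.
r = √(67.25) ≈ 8.20.

8.20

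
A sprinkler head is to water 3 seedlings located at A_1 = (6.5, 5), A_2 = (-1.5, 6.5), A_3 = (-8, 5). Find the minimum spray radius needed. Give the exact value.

7.25

Side lengths²: A_1A_2² = 66.25, A_1A_3² = 210.25, A_2A_3² = 44.5.
Since A_1A_3² = 210.25 ≥ 66.25 + 44.5 = 110.75, the angle opposite A_1A_3 is not acute, so the smallest enclosing circle has A_1A_3 as diameter.
Centre = midpoint of A_1A_3 = (-0.75, 5), r² = 210.25/4 = 52.5625.
r = √(52.5625) = 7.25.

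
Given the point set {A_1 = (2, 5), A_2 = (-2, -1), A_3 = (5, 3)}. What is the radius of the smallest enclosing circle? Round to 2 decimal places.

4.03

Side lengths²: A_1A_2² = 52, A_1A_3² = 13, A_2A_3² = 65.
Since A_2A_3² = 65 ≥ 52 + 13 = 65, the angle opposite A_2A_3 is not acute, so the smallest enclosing circle has A_2A_3 as diameter.
Centre = midpoint of A_2A_3 = (1.5, 1), r² = 65/4 = 16.25.
r = √(16.25) ≈ 4.03.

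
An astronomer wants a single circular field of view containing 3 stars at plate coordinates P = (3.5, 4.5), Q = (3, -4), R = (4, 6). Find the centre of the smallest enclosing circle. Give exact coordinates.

Side lengths²: PQ² = 72.5, PR² = 2.5, QR² = 101.
Since QR² = 101 ≥ 72.5 + 2.5 = 75, the angle opposite QR is not acute, so the smallest enclosing circle has QR as diameter.
Centre = midpoint of QR = (3.5, 1), r² = 101/4 = 25.25.
Centre = (3.5, 1).

(3.5, 1)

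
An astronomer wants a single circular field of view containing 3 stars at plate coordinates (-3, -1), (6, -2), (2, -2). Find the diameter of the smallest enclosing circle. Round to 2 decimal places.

Call the three points A, B, C in the order given.
Side lengths²: AB² = 82, AC² = 26, BC² = 16.
Since AB² = 82 ≥ 26 + 16 = 42, the angle opposite AB is not acute, so the smallest enclosing circle has AB as diameter.
Centre = midpoint of AB = (1.5, -1.5), r² = 82/4 = 20.5.
Diameter = 2r = 2√(20.5) ≈ 9.06.

9.06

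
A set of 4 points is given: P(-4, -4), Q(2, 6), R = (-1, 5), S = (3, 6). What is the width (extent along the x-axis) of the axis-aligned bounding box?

7

max x = 3, min x = -4, so width = 7.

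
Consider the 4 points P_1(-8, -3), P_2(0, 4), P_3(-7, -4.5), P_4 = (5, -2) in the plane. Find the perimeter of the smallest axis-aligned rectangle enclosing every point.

43

Width = max x − min x = 5 − (-8) = 13.
Height = max y − min y = 4 − (-4.5) = 8.5.
Perimeter = 2(13 + 8.5) = 43.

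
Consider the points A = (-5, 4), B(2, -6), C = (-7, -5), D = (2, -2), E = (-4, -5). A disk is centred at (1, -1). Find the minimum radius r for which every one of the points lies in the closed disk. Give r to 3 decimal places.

8.944

The required radius is the distance from (1, -1) to the farthest point.
Squared distances: 61, 26, 80, 2, 41.
Maximum is 80, attained at C.
r = √80 ≈ 8.944.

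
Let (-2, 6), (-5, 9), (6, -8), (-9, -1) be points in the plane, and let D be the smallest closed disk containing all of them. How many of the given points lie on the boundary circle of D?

2

A smallest enclosing disk is always determined by at most three of the input points on its boundary.
The farthest pair is (-5, 9)–(6, -8) with squared distance 410. The circle on this segment as diameter has centre (0.5, 0.5) and r² = 410/4 = 102.5.
Check (-2, 6): distance² to centre = 36.5 ≤ 102.5, so it lies inside.
All remaining points lie in this disk, and no smaller disk contains both endpoints, so this is the minimum enclosing circle.
The points at distance exactly r from the centre are (-5, 9), (6, -8) — 2 points.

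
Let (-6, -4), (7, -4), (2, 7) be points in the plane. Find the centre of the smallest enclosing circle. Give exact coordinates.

Call the three points A, B, C in the order given.
Side lengths²: AB² = 169, AC² = 185, BC² = 146.
Since AC² = 185 < 169 + 146 = 315, the triangle is acute, so the smallest enclosing circle is the circumcircle.
Circumcentre = (0.5, -7/22), r² = 13505/242.
Centre = (0.5, -7/22).

(0.5, -7/22)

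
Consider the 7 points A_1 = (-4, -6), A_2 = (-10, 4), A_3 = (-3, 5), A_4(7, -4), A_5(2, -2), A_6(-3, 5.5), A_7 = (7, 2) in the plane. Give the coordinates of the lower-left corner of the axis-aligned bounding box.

x-range [-10, 7], y-range [-6, 5.5].
The lower-left corner is (-10, -6).

(-10, -6)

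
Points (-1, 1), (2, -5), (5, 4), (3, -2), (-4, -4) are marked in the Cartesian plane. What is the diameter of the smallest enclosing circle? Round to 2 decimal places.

A smallest enclosing disk is always determined by at most three of the input points on its boundary.
The farthest pair is (5, 4)–(-4, -4) with squared distance 145. The circle on this segment as diameter has centre (0.5, 0) and r² = 145/4 = 36.25.
Check (-1, 1): distance² to centre = 3.25 ≤ 36.25, so it lies inside.
All remaining points lie in this disk, and no smaller disk contains both endpoints, so this is the minimum enclosing circle.
Diameter = 2r = 2√(36.25) ≈ 12.04.

12.04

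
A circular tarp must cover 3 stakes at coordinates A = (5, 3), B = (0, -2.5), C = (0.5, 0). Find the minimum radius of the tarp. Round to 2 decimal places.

3.72

Side lengths²: AB² = 55.25, AC² = 29.25, BC² = 6.5.
Since AB² = 55.25 ≥ 29.25 + 6.5 = 35.75, the angle opposite AB is not acute, so the smallest enclosing circle has AB as diameter.
Centre = midpoint of AB = (2.5, 0.25), r² = 55.25/4 = 13.8125.
r = √(13.8125) ≈ 3.72.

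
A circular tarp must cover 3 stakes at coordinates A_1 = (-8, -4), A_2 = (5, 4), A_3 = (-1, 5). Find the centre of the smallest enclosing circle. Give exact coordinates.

(-1.5, 0)

Side lengths²: A_1A_2² = 233, A_1A_3² = 130, A_2A_3² = 37.
Since A_1A_2² = 233 ≥ 130 + 37 = 167, the angle opposite A_1A_2 is not acute, so the smallest enclosing circle has A_1A_2 as diameter.
Centre = midpoint of A_1A_2 = (-1.5, 0), r² = 233/4 = 58.25.
Centre = (-1.5, 0).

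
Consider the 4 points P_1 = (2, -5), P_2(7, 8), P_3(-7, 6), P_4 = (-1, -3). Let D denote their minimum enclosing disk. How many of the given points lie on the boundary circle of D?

A smallest enclosing disk is always determined by at most three of the input points on its boundary.
The minimum enclosing circle is determined by three boundary points: P_1, P_2, P_3.
Their circumcentre is (49/86, 259/86) with r² = 244925/3698.
The farthest remaining point P_4 is at distance² 142757/3698 ≤ 244925/3698.
The points at distance exactly r from the centre are P_1, P_2, P_3 — 3 points.

3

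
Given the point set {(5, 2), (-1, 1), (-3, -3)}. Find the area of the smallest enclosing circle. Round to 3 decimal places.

69.900

Call the three points A, B, C in the order given.
Side lengths²: AB² = 37, AC² = 89, BC² = 20.
Since AC² = 89 ≥ 37 + 20 = 57, the angle opposite AC is not acute, so the smallest enclosing circle has AC as diameter.
Centre = midpoint of AC = (1, -0.5), r² = 89/4 = 22.25.
Area = π·r² = π·22.25 ≈ 69.900.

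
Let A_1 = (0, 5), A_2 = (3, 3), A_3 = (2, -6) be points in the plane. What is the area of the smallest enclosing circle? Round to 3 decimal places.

Side lengths²: A_1A_2² = 13, A_1A_3² = 125, A_2A_3² = 82.
Since A_1A_3² = 125 ≥ 82 + 13 = 95, the angle opposite A_1A_3 is not acute, so the smallest enclosing circle has A_1A_3 as diameter.
Centre = midpoint of A_1A_3 = (1, -0.5), r² = 125/4 = 31.25.
Area = π·r² = π·31.25 ≈ 98.175.

98.175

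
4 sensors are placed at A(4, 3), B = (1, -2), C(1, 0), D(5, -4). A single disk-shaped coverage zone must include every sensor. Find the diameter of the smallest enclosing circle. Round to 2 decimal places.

A smallest enclosing disk is always determined by at most three of the input points on its boundary.
The minimum enclosing circle is determined by three boundary points: A, B, D.
Their circumcentre is (55/13, -7/13) with r² = 2125/169.
The farthest remaining point C is at distance² 1813/169 ≤ 2125/169.
Diameter = 2r = 2√(2125/169) ≈ 7.09.

7.09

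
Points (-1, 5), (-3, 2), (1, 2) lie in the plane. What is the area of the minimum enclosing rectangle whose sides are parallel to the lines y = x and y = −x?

12.5

In coordinates u = x + y, v = x − y the rectangle is axis-aligned; the map (x,y)→(u,v) scales areas by 2.
u-values: 4, -1, 3; range = 4 − (-1) = 5.
v-values: -6, -5, -1; range = -1 − (-6) = 5.
Area = (5 × 5) / 2 = 12.5.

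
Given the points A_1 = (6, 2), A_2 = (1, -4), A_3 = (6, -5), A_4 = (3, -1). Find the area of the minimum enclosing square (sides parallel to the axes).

49

The bounding box has width 5 and height 7.
An axis-aligned square enclosing the set must have side ≥ max(width, height).
So the minimum side is max(5, 7) = 7.
Area = 7² = 49.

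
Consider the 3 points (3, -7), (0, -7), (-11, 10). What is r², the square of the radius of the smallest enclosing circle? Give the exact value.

Call the three points A, B, C in the order given.
Side lengths²: AB² = 9, AC² = 485, BC² = 410.
Since AC² = 485 ≥ 410 + 9 = 419, the angle opposite AC is not acute, so the smallest enclosing circle has AC as diameter.
Centre = midpoint of AC = (-4, 1.5), r² = 485/4 = 121.25.

121.25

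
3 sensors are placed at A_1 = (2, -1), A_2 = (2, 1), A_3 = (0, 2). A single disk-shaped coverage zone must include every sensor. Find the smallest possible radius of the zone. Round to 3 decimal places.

1.803

Side lengths²: A_1A_2² = 4, A_1A_3² = 13, A_2A_3² = 5.
Since A_1A_3² = 13 ≥ 5 + 4 = 9, the angle opposite A_1A_3 is not acute, so the smallest enclosing circle has A_1A_3 as diameter.
Centre = midpoint of A_1A_3 = (1, 0.5), r² = 13/4 = 3.25.
r = √(3.25) ≈ 1.803.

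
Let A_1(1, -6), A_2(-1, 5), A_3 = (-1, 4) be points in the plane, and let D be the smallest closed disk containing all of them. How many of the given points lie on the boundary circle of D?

2

Side lengths²: A_1A_2² = 125, A_1A_3² = 104, A_2A_3² = 1.
Since A_1A_2² = 125 ≥ 104 + 1 = 105, the angle opposite A_1A_2 is not acute, so the smallest enclosing circle has A_1A_2 as diameter.
Centre = midpoint of A_1A_2 = (0, -0.5), r² = 125/4 = 31.25.
The points at distance exactly r from the centre are A_1, A_2 — 2 points.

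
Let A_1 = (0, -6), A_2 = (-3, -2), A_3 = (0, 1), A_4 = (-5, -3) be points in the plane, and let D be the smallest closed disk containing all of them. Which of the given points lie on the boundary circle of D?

A smallest enclosing disk is always determined by at most three of the input points on its boundary.
The minimum enclosing circle is determined by three boundary points: A_1, A_3, A_4.
Their circumcentre is (-1.3, -2.5) with r² = 13.94.
The farthest remaining point A_2 is at distance² 3.14 ≤ 13.94.
The points at distance exactly r from the centre are A_1, A_3, A_4 — 3 points.

A_1, A_3, A_4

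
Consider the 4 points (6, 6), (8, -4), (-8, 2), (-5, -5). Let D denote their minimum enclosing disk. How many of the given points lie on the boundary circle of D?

By Welzl's lemma the MEC is supported by two points (diametrically opposite) or three points (on a circumcircle).
The minimum enclosing circle is determined by three boundary points: (6, 6), (8, -4), (-8, 2).
Their circumcentre is (9/37, -13/37) with r² = 100594/1369.
The farthest remaining point (-5, -5) is at distance² 67220/1369 ≤ 100594/1369.
The points at distance exactly r from the centre are (6, 6), (8, -4), (-8, 2) — 3 points.

3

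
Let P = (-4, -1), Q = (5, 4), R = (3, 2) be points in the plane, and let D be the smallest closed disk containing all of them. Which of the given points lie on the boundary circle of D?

P, Q

Side lengths²: PQ² = 106, PR² = 58, QR² = 8.
Since PQ² = 106 ≥ 58 + 8 = 66, the angle opposite PQ is not acute, so the smallest enclosing circle has PQ as diameter.
Centre = midpoint of PQ = (0.5, 1.5), r² = 106/4 = 26.5.
The points at distance exactly r from the centre are P, Q — 2 points.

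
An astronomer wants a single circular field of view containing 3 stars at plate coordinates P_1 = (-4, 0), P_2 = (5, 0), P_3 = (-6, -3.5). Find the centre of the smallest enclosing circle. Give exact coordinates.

Side lengths²: P_1P_2² = 81, P_1P_3² = 16.25, P_2P_3² = 133.25.
Since P_2P_3² = 133.25 ≥ 81 + 16.25 = 97.25, the angle opposite P_2P_3 is not acute, so the smallest enclosing circle has P_2P_3 as diameter.
Centre = midpoint of P_2P_3 = (-0.5, -1.75), r² = 133.25/4 = 33.3125.
Centre = (-0.5, -1.75).

(-0.5, -1.75)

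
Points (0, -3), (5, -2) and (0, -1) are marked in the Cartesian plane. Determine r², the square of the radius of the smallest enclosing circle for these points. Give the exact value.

6.76

Call the three points A, B, C in the order given.
Side lengths²: AB² = 26, AC² = 4, BC² = 26.
Since BC² = 26 < 26 + 4 = 30, the triangle is acute, so the smallest enclosing circle is the circumcircle.
Circumcentre = (2.4, -2), r² = 6.76.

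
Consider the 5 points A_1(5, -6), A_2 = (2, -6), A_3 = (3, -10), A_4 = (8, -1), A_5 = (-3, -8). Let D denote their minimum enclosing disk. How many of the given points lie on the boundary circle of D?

2

By Welzl's lemma the MEC is supported by two points (diametrically opposite) or three points (on a circumcircle).
The farthest pair is A_4–A_5 with squared distance 170. The circle on this segment as diameter has centre (2.5, -4.5) and r² = 170/4 = 42.5.
Check A_1: distance² to centre = 8.5 ≤ 42.5, so it lies inside.
All remaining points lie in this disk, and no smaller disk contains both endpoints, so this is the minimum enclosing circle.
The points at distance exactly r from the centre are A_4, A_5 — 2 points.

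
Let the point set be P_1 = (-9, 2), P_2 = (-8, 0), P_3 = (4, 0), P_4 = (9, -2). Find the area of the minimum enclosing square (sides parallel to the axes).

The bounding box has width 18 and height 4.
An axis-aligned square enclosing the set must have side ≥ max(width, height).
So the minimum side is max(18, 4) = 18.
Area = 18² = 324.

324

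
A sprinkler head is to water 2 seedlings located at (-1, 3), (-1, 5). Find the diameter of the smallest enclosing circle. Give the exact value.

The smallest circle enclosing two points has them as diameter endpoints.
Centre = midpoint = (-1, 4); r² = |(-1, 3)−(-1, 5)|²/4 = 4/4 = 1.
Diameter = 2r = 2√1 = 2.

2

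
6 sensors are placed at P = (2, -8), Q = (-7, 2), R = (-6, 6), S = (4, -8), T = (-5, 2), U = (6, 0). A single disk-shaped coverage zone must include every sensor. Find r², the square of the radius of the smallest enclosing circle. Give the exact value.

74

The minimum enclosing circle of a finite set is fixed by two of the points (as a diameter) or three (as a circumcircle).
The farthest pair is R–S with squared distance 296. The circle on this segment as diameter has centre (-1, -1) and r² = 296/4 = 74.
Check P: distance² to centre = 58 ≤ 74, so it lies inside.
All remaining points lie in this disk, and no smaller disk contains both endpoints, so this is the minimum enclosing circle.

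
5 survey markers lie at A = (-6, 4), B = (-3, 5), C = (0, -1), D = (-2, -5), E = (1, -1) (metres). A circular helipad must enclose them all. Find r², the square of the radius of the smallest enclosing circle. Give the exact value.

The minimum enclosing circle of a finite set is fixed by two of the points (as a diameter) or three (as a circumcircle).
The minimum enclosing circle is determined by three boundary points: A, B, D.
Their circumcentre is (-185/62, -3/62) with r² = 48985/1922.
The farthest remaining point E is at distance² 32245/1922 ≤ 48985/1922.

48985/1922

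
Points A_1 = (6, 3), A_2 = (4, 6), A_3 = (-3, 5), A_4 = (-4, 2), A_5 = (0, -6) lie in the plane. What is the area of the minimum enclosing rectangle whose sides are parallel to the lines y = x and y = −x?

In coordinates u = x + y, v = x − y the rectangle is axis-aligned; the map (x,y)→(u,v) scales areas by 2.
u-values: 9, 10, 2, -2, -6; range = 10 − (-6) = 16.
v-values: 3, -2, -8, -6, 6; range = 6 − (-8) = 14.
Area = (16 × 14) / 2 = 112.

112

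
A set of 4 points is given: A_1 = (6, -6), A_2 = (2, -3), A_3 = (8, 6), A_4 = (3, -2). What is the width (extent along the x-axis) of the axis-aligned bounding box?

6

max x = 8, min x = 2, so width = 6.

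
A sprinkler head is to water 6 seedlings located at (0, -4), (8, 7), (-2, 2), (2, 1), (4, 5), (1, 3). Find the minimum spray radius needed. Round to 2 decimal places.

The farthest pair is (0, -4)–(8, 7) with squared distance 185. The circle on this segment as diameter has centre (4, 1.5) and r² = 185/4 = 46.25.
Check (-2, 2): distance² to centre = 36.25 ≤ 46.25, so it lies inside.
All remaining points lie in this disk, and no smaller disk contains both endpoints, so this is the minimum enclosing circle.
r = √(46.25) ≈ 6.80.

6.80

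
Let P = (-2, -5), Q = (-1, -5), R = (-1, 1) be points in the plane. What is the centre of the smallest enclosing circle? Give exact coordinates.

Side lengths²: PQ² = 1, PR² = 37, QR² = 36.
Since PR² = 37 ≥ 36 + 1 = 37, the angle opposite PR is not acute, so the smallest enclosing circle has PR as diameter.
Centre = midpoint of PR = (-1.5, -2), r² = 37/4 = 9.25.
Centre = (-1.5, -2).

(-1.5, -2)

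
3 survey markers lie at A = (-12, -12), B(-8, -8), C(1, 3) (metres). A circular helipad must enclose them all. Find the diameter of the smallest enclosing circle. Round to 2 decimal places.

19.85

Side lengths²: AB² = 32, AC² = 394, BC² = 202.
Since AC² = 394 ≥ 202 + 32 = 234, the angle opposite AC is not acute, so the smallest enclosing circle has AC as diameter.
Centre = midpoint of AC = (-5.5, -4.5), r² = 394/4 = 98.5.
Diameter = 2r = 2√(98.5) ≈ 19.85.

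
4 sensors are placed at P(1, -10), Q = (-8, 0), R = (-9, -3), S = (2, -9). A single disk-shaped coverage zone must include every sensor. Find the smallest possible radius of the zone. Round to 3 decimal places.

The minimum enclosing circle is determined by three boundary points: P, Q, S.
Their circumcentre is (-123/38, -181/38) with r² = 32761/722.
The farthest remaining point R is at distance² 26225/722 ≤ 32761/722.
r = √(32761/722) ≈ 6.736.

6.736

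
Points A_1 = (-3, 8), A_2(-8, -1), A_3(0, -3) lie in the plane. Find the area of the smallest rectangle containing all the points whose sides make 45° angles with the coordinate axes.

In coordinates u = x + y, v = x − y the rectangle is axis-aligned; the map (x,y)→(u,v) scales areas by 2.
u-values: 5, -9, -3; range = 5 − (-9) = 14.
v-values: -11, -7, 3; range = 3 − (-11) = 14.
Area = (14 × 14) / 2 = 98.

98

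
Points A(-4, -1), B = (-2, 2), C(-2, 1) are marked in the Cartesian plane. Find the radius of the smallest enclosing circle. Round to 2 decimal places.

Side lengths²: AB² = 13, AC² = 8, BC² = 1.
Since AB² = 13 ≥ 8 + 1 = 9, the angle opposite AB is not acute, so the smallest enclosing circle has AB as diameter.
Centre = midpoint of AB = (-3, 0.5), r² = 13/4 = 3.25.
r = √(3.25) ≈ 1.80.

1.80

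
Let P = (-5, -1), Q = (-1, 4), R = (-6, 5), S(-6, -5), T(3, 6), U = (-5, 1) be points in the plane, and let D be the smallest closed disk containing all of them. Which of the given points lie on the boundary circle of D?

S, T

The farthest pair is S–T with squared distance 202. The circle on this segment as diameter has centre (-1.5, 0.5) and r² = 202/4 = 50.5.
Check P: distance² to centre = 14.5 ≤ 50.5, so it lies inside.
All remaining points lie in this disk, and no smaller disk contains both endpoints, so this is the minimum enclosing circle.
The points at distance exactly r from the centre are S, T — 2 points.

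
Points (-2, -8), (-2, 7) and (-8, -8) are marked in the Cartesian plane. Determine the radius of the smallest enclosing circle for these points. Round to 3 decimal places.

8.078

Call the three points A, B, C in the order given.
Side lengths²: AB² = 225, AC² = 36, BC² = 261.
Since BC² = 261 ≥ 225 + 36 = 261, the angle opposite BC is not acute, so the smallest enclosing circle has BC as diameter.
Centre = midpoint of BC = (-5, -0.5), r² = 261/4 = 65.25.
r = √(65.25) ≈ 8.078.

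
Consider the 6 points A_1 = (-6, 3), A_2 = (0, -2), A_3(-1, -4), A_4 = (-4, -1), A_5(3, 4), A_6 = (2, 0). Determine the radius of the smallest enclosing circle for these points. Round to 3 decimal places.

5.123

The minimum enclosing circle of a finite set is fixed by two of the points (as a diameter) or three (as a circumcircle).
The minimum enclosing circle is determined by three boundary points: A_1, A_3, A_5.
Their circumcentre is (-21/17, 19/17) with r² = 7585/289.
The farthest remaining point A_4 is at distance² 3505/289 ≤ 7585/289.
r = √(7585/289) ≈ 5.123.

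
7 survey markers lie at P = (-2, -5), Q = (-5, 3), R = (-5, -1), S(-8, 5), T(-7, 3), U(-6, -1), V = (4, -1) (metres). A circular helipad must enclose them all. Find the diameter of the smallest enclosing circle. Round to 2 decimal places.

13.43

The minimum enclosing circle is determined by three boundary points: P, S, V.
Their circumcentre is (-15/7, 12/7) with r² = 2210/49.
The farthest remaining point T is at distance² 1237/49 ≤ 2210/49.
Diameter = 2r = 2√(2210/49) ≈ 13.43.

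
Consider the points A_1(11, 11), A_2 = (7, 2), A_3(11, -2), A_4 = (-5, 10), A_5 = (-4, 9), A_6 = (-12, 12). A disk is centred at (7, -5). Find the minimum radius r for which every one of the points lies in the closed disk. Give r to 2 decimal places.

25.50

The required radius is the distance from (7, -5) to the farthest point.
Squared distances: 272, 49, 25, 369, 317, 650.
Maximum is 650, attained at A_6.
r = √650 ≈ 25.50.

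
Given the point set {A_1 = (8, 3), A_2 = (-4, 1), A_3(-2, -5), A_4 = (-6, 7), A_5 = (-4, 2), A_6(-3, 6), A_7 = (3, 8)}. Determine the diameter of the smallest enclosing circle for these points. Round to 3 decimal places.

By Welzl's lemma the MEC is supported by two points (diametrically opposite) or three points (on a circumcircle).
The minimum enclosing circle is determined by three boundary points: A_1, A_3, A_4.
Their circumcentre is (5/19, 46/19) with r² = 21730/361.
The farthest remaining point A_7 is at distance² 13940/361 ≤ 21730/361.
Diameter = 2r = 2√(21730/361) ≈ 15.517.

15.517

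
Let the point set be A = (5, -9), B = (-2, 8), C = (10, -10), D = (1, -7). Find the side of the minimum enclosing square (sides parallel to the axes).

18

The bounding box has width 12 and height 18.
An axis-aligned square enclosing the set must have side ≥ max(width, height).
So the minimum side is max(12, 18) = 18.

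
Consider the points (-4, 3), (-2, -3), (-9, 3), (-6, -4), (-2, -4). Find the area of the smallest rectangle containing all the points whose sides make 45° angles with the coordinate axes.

63

In coordinates u = x + y, v = x − y the rectangle is axis-aligned; the map (x,y)→(u,v) scales areas by 2.
u-values: -1, -5, -6, -10, -6; range = -1 − (-10) = 9.
v-values: -7, 1, -12, -2, 2; range = 2 − (-12) = 14.
Area = (9 × 14) / 2 = 63.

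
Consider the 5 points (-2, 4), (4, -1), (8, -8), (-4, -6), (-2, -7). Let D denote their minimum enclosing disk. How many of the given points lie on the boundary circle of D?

3

A smallest enclosing disk is always determined by at most three of the input points on its boundary.
The minimum enclosing circle is determined by three boundary points: (-2, 4), (8, -8), (-4, -6).
Their circumcentre is (87/31, -67/31) with r² = 58682/961.
The farthest remaining point (-2, -7) is at distance² 44701/961 ≤ 58682/961.
The points at distance exactly r from the centre are (-2, 4), (8, -8), (-4, -6) — 3 points.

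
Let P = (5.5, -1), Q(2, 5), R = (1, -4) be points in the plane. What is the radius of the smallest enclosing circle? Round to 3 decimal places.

4.528

Side lengths²: PQ² = 48.25, PR² = 29.25, QR² = 82.
Since QR² = 82 ≥ 48.25 + 29.25 = 77.5, the angle opposite QR is not acute, so the smallest enclosing circle has QR as diameter.
Centre = midpoint of QR = (1.5, 0.5), r² = 82/4 = 20.5.
r = √(20.5) ≈ 4.528.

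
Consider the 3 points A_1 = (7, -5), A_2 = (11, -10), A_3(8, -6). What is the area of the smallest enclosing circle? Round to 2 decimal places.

32.20

Side lengths²: A_1A_2² = 41, A_1A_3² = 2, A_2A_3² = 25.
Since A_1A_2² = 41 ≥ 25 + 2 = 27, the angle opposite A_1A_2 is not acute, so the smallest enclosing circle has A_1A_2 as diameter.
Centre = midpoint of A_1A_2 = (9, -7.5), r² = 41/4 = 10.25.
Area = π·r² = π·10.25 ≈ 32.20.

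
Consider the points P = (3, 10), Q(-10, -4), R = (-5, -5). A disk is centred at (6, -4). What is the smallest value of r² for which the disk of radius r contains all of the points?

The required radius is the distance from (6, -4) to the farthest point.
Squared distances: 205, 256, 122.
Maximum is 256, attained at Q.

256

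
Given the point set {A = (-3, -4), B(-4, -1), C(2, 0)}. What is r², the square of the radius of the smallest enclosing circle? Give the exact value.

7585/722

Side lengths²: AB² = 10, AC² = 41, BC² = 37.
Since AC² = 41 < 37 + 10 = 47, the triangle is acute, so the smallest enclosing circle is the circumcircle.
Circumcentre = (-31/38, -61/38), r² = 7585/722.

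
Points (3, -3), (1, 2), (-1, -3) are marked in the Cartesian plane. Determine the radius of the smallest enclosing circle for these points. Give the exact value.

2.9

Call the three points A, B, C in the order given.
Side lengths²: AB² = 29, AC² = 16, BC² = 29.
Since BC² = 29 < 29 + 16 = 45, the triangle is acute, so the smallest enclosing circle is the circumcircle.
Circumcentre = (1, -0.9), r² = 8.41.
r = √(8.41) = 2.9.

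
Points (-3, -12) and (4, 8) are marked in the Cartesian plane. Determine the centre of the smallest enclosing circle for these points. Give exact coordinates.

The smallest circle enclosing two points has them as diameter endpoints.
Centre = midpoint = (0.5, -2); r² = |(-3, -12)−(4, 8)|²/4 = 449/4 = 112.25.
Centre = (0.5, -2).

(0.5, -2)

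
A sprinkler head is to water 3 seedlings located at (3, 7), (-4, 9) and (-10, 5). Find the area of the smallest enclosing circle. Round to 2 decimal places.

135.87

Call the three points A, B, C in the order given.
Side lengths²: AB² = 53, AC² = 173, BC² = 52.
Since AC² = 173 ≥ 53 + 52 = 105, the angle opposite AC is not acute, so the smallest enclosing circle has AC as diameter.
Centre = midpoint of AC = (-3.5, 6), r² = 173/4 = 43.25.
Area = π·r² = π·43.25 ≈ 135.87.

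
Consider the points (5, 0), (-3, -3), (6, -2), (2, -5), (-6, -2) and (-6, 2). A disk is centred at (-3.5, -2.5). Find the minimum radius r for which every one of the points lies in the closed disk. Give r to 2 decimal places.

The required radius is the distance from (-3.5, -2.5) to the farthest point.
Squared distances: 78.5, 0.5, 90.5, 36.5, 6.5, 26.5.
Maximum is 90.5, attained at (6, -2).
r = √(90.5) ≈ 9.51.

9.51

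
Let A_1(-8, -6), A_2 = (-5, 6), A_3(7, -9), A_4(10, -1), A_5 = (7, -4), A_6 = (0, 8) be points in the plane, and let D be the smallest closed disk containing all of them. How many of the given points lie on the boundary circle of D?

A smallest enclosing disk is always determined by at most three of the input points on its boundary.
The minimum enclosing circle is determined by three boundary points: A_1, A_3, A_6.
Their circumcentre is (2/3, -5/3) with r² = 845/9.
The farthest remaining point A_2 is at distance² 818/9 ≤ 845/9.
The points at distance exactly r from the centre are A_1, A_3, A_6 — 3 points.

3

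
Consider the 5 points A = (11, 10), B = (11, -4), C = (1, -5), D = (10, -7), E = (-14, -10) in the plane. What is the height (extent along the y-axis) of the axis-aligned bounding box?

max y = 10, min y = -10, so height = 20.

20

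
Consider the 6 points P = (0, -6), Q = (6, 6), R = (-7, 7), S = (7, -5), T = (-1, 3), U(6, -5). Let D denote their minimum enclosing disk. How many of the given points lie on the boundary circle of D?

2

The minimum enclosing circle of a finite set is fixed by two of the points (as a diameter) or three (as a circumcircle).
The farthest pair is R–S with squared distance 340. The circle on this segment as diameter has centre (0, 1) and r² = 340/4 = 85.
Check P: distance² to centre = 49 ≤ 85, so it lies inside.
All remaining points lie in this disk, and no smaller disk contains both endpoints, so this is the minimum enclosing circle.
The points at distance exactly r from the centre are R, S — 2 points.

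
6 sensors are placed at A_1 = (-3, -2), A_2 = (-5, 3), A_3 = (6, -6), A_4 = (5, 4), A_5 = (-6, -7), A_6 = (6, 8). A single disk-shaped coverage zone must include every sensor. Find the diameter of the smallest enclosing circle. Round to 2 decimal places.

19.21

A smallest enclosing disk is always determined by at most three of the input points on its boundary.
The farthest pair is A_5–A_6 with squared distance 369. The circle on this segment as diameter has centre (0, 0.5) and r² = 369/4 = 92.25.
Check A_1: distance² to centre = 15.25 ≤ 92.25, so it lies inside.
All remaining points lie in this disk, and no smaller disk contains both endpoints, so this is the minimum enclosing circle.
Diameter = 2r = 2√(92.25) ≈ 19.21.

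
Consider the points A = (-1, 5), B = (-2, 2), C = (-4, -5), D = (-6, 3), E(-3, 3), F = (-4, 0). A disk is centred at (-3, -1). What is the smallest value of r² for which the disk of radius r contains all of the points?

The required radius is the distance from (-3, -1) to the farthest point.
Squared distances: 40, 10, 17, 25, 16, 2.
Maximum is 40, attained at A.

40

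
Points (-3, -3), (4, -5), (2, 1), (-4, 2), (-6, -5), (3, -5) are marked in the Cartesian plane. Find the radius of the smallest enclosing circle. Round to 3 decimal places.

5.528

The minimum enclosing circle of a finite set is fixed by two of the points (as a diameter) or three (as a circumcircle).
The minimum enclosing circle is determined by three boundary points: (4, -5), (-4, 2), (-6, -5).
Their circumcentre is (-1, -37/14) with r² = 5989/196.
The farthest remaining point (2, 1) is at distance² 4365/196 ≤ 5989/196.
r = √(5989/196) ≈ 5.528.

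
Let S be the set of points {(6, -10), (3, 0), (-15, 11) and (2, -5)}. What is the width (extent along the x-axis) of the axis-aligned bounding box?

21

max x = 6, min x = -15, so width = 21.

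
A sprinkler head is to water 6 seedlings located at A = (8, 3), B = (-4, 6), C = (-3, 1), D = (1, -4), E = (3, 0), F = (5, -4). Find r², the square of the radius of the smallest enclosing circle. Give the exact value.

89233/1922

The minimum enclosing circle is determined by three boundary points: A, B, F.
Their circumcentre is (81/62, 107/62) with r² = 89233/1922.
The farthest remaining point D is at distance² 63193/1922 ≤ 89233/1922.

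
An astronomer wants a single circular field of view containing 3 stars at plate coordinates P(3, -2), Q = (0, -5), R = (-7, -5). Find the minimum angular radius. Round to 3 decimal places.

5.220

Side lengths²: PQ² = 18, PR² = 109, QR² = 49.
Since PR² = 109 ≥ 49 + 18 = 67, the angle opposite PR is not acute, so the smallest enclosing circle has PR as diameter.
Centre = midpoint of PR = (-2, -3.5), r² = 109/4 = 27.25.
r = √(27.25) ≈ 5.220.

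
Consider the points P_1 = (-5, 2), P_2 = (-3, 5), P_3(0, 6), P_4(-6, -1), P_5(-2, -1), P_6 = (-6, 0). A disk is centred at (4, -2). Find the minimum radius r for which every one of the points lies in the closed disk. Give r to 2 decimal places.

The required radius is the distance from (4, -2) to the farthest point.
Squared distances: 97, 98, 80, 101, 37, 104.
Maximum is 104, attained at P_6.
r = √104 ≈ 10.20.

10.20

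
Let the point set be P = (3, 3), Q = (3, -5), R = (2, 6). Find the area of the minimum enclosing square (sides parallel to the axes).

The bounding box has width 1 and height 11.
An axis-aligned square enclosing the set must have side ≥ max(width, height).
So the minimum side is max(1, 11) = 11.
Area = 11² = 121.

121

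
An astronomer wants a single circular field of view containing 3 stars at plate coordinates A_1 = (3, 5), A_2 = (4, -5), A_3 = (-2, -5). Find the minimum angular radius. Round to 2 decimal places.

5.62

Side lengths²: A_1A_2² = 101, A_1A_3² = 125, A_2A_3² = 36.
Since A_1A_3² = 125 < 101 + 36 = 137, the triangle is acute, so the smallest enclosing circle is the circumcircle.
Circumcentre = (1, -0.25), r² = 31.5625.
r = √(31.5625) ≈ 5.62.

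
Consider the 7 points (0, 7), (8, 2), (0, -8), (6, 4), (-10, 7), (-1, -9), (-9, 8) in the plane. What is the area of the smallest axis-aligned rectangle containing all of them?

306

x ranges over [-10, 8], width 18.
y ranges over [-9, 8], height 17.
Area = 18 × 17 = 306.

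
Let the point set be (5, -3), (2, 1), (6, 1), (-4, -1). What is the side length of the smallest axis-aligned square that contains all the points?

The bounding box has width 10 and height 4.
An axis-aligned square enclosing the set must have side ≥ max(width, height).
So the minimum side is max(10, 4) = 10.

10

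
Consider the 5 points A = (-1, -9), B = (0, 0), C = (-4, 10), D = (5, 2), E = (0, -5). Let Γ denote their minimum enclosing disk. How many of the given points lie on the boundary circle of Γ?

2

The minimum enclosing circle of a finite set is fixed by two of the points (as a diameter) or three (as a circumcircle).
The farthest pair is A–C with squared distance 370. The circle on this segment as diameter has centre (-2.5, 0.5) and r² = 370/4 = 92.5.
Check B: distance² to centre = 6.5 ≤ 92.5, so it lies inside.
All remaining points lie in this disk, and no smaller disk contains both endpoints, so this is the minimum enclosing circle.
The points at distance exactly r from the centre are A, C — 2 points.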